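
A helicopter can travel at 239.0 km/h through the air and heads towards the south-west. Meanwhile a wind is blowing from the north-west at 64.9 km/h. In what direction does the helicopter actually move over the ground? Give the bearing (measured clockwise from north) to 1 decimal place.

Taking east as x and north as y: velocity relative to the air = (-168.999, -168.999) km/h; the air relative to ground = (45.891, -45.891) km/h.
Velocity relative to ground = (-168.999, -168.999) + (45.891, -45.891) = (-123.107, -214.890) km/h.
Bearing = atan2(-123.11, -214.89) = 209.81° clockwise from north.

209.8°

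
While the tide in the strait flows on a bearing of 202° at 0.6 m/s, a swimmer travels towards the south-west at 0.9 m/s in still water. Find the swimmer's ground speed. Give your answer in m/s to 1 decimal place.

Taking east as x and north as y: velocity relative to the water = (-0.636, -0.636) m/s; the water relative to ground = (-0.225, -0.556) m/s.
Velocity relative to ground = (-0.636, -0.636) + (-0.225, -0.556) = (-0.861, -1.193) m/s.
Speed = |(-0.861, -1.193)| = 1.471 m/s.

1.5 m/s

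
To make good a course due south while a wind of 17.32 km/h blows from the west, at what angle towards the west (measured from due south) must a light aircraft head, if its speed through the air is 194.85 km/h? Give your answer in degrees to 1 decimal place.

The wind pushes perpendicular to the desired track; the heading must have a component into the wind equal to 17.32 km/h: 194.85 sin θ = 17.32.
sin θ = 0.0889, so θ = 5.100°.

5.1°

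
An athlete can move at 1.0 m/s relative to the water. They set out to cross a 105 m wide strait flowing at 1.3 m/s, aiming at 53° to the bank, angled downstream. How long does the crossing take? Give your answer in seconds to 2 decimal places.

The component of the athlete's velocity perpendicular to the bank is 1.0 × sin 53° = 0.799 m/s.
The flow acts along the bank and has no component across it.
Time = 105 / 0.799 = 131.474 s.

131.47 s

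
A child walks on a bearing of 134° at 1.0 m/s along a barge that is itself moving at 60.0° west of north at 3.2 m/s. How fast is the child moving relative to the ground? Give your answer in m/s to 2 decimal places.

2.24 m/s

Taking east as x and north as y: barge velocity = (-2.771, 1.600) m/s; child velocity relative to barge = (0.719, -0.695) m/s.
Velocity relative to ground = (-2.771, 1.600) + (0.719, -0.695) = (-2.052, 0.905) m/s.
Speed = |(-2.052, 0.905)| = 2.243 m/s.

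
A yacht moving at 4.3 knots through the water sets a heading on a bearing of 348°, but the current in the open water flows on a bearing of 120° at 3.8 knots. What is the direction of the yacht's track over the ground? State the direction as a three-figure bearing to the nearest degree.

Taking east as x and north as y: velocity relative to the water = (-0.894, 4.206) knots; the water relative to ground = (3.291, -1.900) knots.
Velocity relative to ground = (-0.894, 4.206) + (3.291, -1.900) = (2.397, 2.306) knots.
Bearing = atan2(2.40, 2.31) = 46.11° clockwise from north.

046°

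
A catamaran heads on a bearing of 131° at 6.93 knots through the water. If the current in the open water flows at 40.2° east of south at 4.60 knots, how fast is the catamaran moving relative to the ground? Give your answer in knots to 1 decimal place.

11.5 knots

Taking east as x and north as y: velocity relative to the water = (5.230, -4.546) knots; the water relative to ground = (2.969, -3.513) knots.
Velocity relative to ground = (5.230, -4.546) + (2.969, -3.513) = (8.199, -8.060) knots.
Speed = |(8.199, -8.060)| = 11.497 knots.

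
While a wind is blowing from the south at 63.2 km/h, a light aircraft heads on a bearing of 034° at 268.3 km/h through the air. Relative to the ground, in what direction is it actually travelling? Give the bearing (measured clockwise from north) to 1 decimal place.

Taking east as x and north as y: velocity relative to the air = (150.031, 222.431) km/h; the air relative to ground = (0.000, 63.200) km/h.
Velocity relative to ground = (150.031, 222.431) + (0.000, 63.200) = (150.031, 285.631) km/h.
Bearing = atan2(150.03, 285.63) = 27.71° clockwise from north.

027.7°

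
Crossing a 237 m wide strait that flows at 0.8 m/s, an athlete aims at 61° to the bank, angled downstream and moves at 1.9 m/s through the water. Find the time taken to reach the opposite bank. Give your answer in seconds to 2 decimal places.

142.62 s

The component of the athlete's velocity perpendicular to the bank is 1.9 × sin 61° = 1.662 m/s.
The flow acts along the bank and has no component across it.
Time = 237 / 1.662 = 142.618 s.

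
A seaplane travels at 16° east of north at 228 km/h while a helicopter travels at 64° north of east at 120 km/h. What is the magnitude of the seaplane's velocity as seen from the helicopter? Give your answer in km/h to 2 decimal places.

Taking east as x and north as y: seaplane velocity = (62.845, 219.168) km/h; helicopter velocity = (52.605, 107.855) km/h.
Velocity of seaplane relative to helicopter = (62.845, 219.168) − (52.605, 107.855) = (10.241, 111.312) km/h.
Magnitude = |(10.241, 111.312)| = 111.782 km/h.

111.78 km/h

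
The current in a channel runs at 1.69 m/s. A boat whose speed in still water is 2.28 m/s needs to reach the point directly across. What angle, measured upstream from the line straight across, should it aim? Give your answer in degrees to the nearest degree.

48°

To cancel the current, the upstream component of the boat's velocity must equal the flow: 2.28 sin θ = 1.69.
sin θ = 1.69 / 2.28 = 0.7412.
θ = arcsin(0.7412) = 47.836°.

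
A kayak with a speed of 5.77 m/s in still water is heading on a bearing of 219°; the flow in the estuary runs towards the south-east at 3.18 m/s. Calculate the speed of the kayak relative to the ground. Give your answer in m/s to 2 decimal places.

6.87 m/s

Taking east as x and north as y: velocity relative to the water = (-3.631, -4.484) m/s; the water relative to ground = (2.249, -2.249) m/s.
Velocity relative to ground = (-3.631, -4.484) + (2.249, -2.249) = (-1.383, -6.733) m/s.
Speed = |(-1.383, -6.733)| = 6.873 m/s.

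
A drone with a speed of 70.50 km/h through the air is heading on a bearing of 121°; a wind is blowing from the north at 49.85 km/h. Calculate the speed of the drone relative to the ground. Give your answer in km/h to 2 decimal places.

Taking east as x and north as y: velocity relative to the air = (60.430, -36.310) km/h; the air relative to ground = (0.000, -49.850) km/h.
Velocity relative to ground = (60.430, -36.310) + (0.000, -49.850) = (60.430, -86.160) km/h.
Speed = |(60.430, -86.160)| = 105.240 km/h.

105.24 km/h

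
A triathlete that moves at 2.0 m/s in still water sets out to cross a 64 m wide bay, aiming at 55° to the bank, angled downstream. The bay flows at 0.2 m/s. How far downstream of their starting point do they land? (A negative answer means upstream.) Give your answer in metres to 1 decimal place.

52.6 m

Perpendicular speed = 1.638 m/s; crossing time = 64 / 1.638 = 39.065 s.
Net downstream speed = 1.347 m/s.
Drift = 1.347 × 39.065 = 52.626 m (downstream).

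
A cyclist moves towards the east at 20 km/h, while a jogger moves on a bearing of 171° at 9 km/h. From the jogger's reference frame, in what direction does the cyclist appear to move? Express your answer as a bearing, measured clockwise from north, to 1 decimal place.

064.4°

Taking east as x and north as y: cyclist velocity = (20.000, 0.000) km/h; jogger velocity = (1.408, -8.889) km/h.
Velocity of cyclist relative to jogger = (20.000, 0.000) − (1.408, -8.889) = (18.592, 8.889) km/h.
Bearing = atan2(18.59, 8.89) = 64.45° clockwise from north.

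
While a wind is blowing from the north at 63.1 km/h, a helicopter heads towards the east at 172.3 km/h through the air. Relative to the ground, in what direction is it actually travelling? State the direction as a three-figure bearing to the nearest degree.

110°

Taking east as x and north as y: velocity relative to the air = (172.300, 0.000) km/h; the air relative to ground = (0.000, -63.100) km/h.
Velocity relative to ground = (172.300, 0.000) + (0.000, -63.100) = (172.300, -63.100) km/h.
Bearing = atan2(172.30, -63.10) = 110.11° clockwise from north.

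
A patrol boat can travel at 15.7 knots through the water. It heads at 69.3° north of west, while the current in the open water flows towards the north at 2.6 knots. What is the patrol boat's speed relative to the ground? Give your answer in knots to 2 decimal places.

18.16 knots

Taking east as x and north as y: velocity relative to the water = (-5.550, 14.686) knots; the water relative to ground = (0.000, 2.600) knots.
Velocity relative to ground = (-5.550, 14.686) + (0.000, 2.600) = (-5.550, 17.286) knots.
Speed = |(-5.550, 17.286)| = 18.155 knots.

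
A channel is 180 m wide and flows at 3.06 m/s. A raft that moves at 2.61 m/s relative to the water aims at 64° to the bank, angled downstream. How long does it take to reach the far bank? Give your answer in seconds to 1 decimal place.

The component of the raft's velocity perpendicular to the bank is 2.61 × sin 64° = 2.346 m/s.
The current is parallel to the bank, so it does not affect the crossing time.
Time = 180 / 2.346 = 76.731 s.

76.7 s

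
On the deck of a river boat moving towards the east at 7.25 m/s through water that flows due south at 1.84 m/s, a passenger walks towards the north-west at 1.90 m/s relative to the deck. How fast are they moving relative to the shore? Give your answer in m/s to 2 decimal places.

5.93 m/s

In east/north components (m/s): passenger relative to river boat = (-1.344, 1.344); river boat relative to water = (7.250, 0.000); water relative to ground = (0.000, -1.840).
Sum = (5.906, -0.496) m/s.
Speed = |(5.906, -0.496)| = 5.927 m/s.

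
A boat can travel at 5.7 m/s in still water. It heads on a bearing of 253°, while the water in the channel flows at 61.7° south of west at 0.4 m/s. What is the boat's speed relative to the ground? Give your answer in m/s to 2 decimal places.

Taking east as x and north as y: velocity relative to the water = (-5.451, -1.667) m/s; the water relative to ground = (-0.190, -0.352) m/s.
Velocity relative to ground = (-5.451, -1.667) + (-0.190, -0.352) = (-5.641, -2.019) m/s.
Speed = |(-5.641, -2.019)| = 5.991 m/s.

5.99 m/s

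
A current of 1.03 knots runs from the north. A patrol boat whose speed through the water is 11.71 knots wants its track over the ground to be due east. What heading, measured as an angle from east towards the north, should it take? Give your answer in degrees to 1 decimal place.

5.0°

The current pushes perpendicular to the desired track; the heading must have a component into the current equal to 1.03 knots: 11.71 sin θ = 1.03.
sin θ = 0.0880, so θ = 5.046°.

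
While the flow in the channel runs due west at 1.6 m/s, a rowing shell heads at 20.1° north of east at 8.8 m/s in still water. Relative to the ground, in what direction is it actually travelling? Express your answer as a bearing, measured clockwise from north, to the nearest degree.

066°

Taking east as x and north as y: velocity relative to the water = (8.264, 3.024) m/s; the water relative to ground = (-1.600, 0.000) m/s.
Velocity relative to ground = (8.264, 3.024) + (-1.600, 0.000) = (6.664, 3.024) m/s.
Bearing = atan2(6.66, 3.02) = 65.59° clockwise from north.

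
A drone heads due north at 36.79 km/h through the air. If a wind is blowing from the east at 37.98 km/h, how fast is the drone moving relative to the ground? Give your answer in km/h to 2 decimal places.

Taking east as x and north as y: velocity relative to the air = (0.000, 36.790) km/h; the air relative to ground = (-37.980, 0.000) km/h.
Velocity relative to ground = (0.000, 36.790) + (-37.980, 0.000) = (-37.980, 36.790) km/h.
Speed = |(-37.980, 36.790)| = 52.877 km/h.

52.88 km/h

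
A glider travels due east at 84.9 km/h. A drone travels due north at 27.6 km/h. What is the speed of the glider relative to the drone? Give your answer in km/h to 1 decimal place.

89.3 km/h

Taking east as x and north as y: glider velocity = (84.900, 0.000) km/h; drone velocity = (0.000, 27.600) km/h.
Velocity of glider relative to drone = (84.900, 0.000) − (0.000, 27.600) = (84.900, -27.600) km/h.
Magnitude = |(84.900, -27.600)| = 89.274 km/h.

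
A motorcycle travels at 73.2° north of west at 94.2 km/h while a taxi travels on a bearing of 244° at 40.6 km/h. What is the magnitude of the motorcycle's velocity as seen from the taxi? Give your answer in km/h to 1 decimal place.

108.4 km/h

Taking east as x and north as y: motorcycle velocity = (-27.227, 90.179) km/h; taxi velocity = (-36.491, -17.798) km/h.
Velocity of motorcycle relative to taxi = (-27.227, 90.179) − (-36.491, -17.798) = (9.264, 107.977) km/h.
Magnitude = |(9.264, 107.977)| = 108.374 km/h.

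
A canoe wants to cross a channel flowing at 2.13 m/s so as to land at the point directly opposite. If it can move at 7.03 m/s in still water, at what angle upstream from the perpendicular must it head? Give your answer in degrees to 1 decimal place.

To cancel the current, the upstream component of the canoe's velocity must equal the flow: 7.03 sin θ = 2.13.
sin θ = 2.13 / 7.03 = 0.3030.
θ = arcsin(0.3030) = 17.637°.

17.6°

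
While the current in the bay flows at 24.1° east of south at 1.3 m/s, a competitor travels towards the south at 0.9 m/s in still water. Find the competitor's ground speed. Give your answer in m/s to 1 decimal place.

Taking east as x and north as y: velocity relative to the water = (0.000, -0.900) m/s; the water relative to ground = (0.531, -1.187) m/s.
Velocity relative to ground = (0.000, -0.900) + (0.531, -1.187) = (0.531, -2.087) m/s.
Speed = |(0.531, -2.087)| = 2.153 m/s.

2.2 m/s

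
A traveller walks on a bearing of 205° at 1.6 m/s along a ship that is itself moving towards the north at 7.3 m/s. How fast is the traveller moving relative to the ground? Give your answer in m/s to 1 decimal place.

5.9 m/s

Taking east as x and north as y: ship velocity = (0.000, 7.300) m/s; traveller velocity relative to ship = (-0.676, -1.450) m/s.
Velocity relative to ground = (0.000, 7.300) + (-0.676, -1.450) = (-0.676, 5.850) m/s.
Speed = |(-0.676, 5.850)| = 5.889 m/s.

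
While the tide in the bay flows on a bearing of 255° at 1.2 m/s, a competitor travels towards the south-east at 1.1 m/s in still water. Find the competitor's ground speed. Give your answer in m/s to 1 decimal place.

1.2 m/s

Taking east as x and north as y: velocity relative to the water = (0.778, -0.778) m/s; the water relative to ground = (-1.159, -0.311) m/s.
Velocity relative to ground = (0.778, -0.778) + (-1.159, -0.311) = (-0.381, -1.088) m/s.
Speed = |(-0.381, -1.088)| = 1.153 m/s.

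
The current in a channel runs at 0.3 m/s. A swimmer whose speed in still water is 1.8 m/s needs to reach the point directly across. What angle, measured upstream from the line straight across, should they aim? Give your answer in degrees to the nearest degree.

To cancel the current, the upstream component of the swimmer's velocity must equal the flow: 1.8 sin θ = 0.3.
sin θ = 0.3 / 1.8 = 0.1667.
θ = arcsin(0.1667) = 9.594°.

10°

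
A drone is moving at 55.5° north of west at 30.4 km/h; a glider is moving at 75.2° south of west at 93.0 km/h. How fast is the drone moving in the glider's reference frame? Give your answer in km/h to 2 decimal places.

Taking east as x and north as y: drone velocity = (-17.219, 25.053) km/h; glider velocity = (-23.756, -89.915) km/h.
Velocity of drone relative to glider = (-17.219, 25.053) − (-23.756, -89.915) = (6.538, 114.968) km/h.
Magnitude = |(6.538, 114.968)| = 115.154 km/h.

115.15 km/h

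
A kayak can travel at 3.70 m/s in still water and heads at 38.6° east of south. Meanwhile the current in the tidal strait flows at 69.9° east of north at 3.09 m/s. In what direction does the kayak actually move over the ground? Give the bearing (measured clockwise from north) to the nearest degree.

Taking east as x and north as y: velocity relative to the water = (2.308, -2.892) m/s; the water relative to ground = (2.902, 1.062) m/s.
Velocity relative to ground = (2.308, -2.892) + (2.902, 1.062) = (5.210, -1.830) m/s.
Bearing = atan2(5.21, -1.83) = 109.35° clockwise from north.

109°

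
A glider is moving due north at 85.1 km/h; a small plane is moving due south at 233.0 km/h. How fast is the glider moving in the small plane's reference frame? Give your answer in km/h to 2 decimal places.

Taking east as x and north as y: glider velocity = (0.000, 85.100) km/h; small plane velocity = (0.000, -233.000) km/h.
Velocity of glider relative to small plane = (0.000, 85.100) − (0.000, -233.000) = (0.000, 318.100) km/h.
Magnitude = |(0.000, 318.100)| = 318.100 km/h.

318.10 km/h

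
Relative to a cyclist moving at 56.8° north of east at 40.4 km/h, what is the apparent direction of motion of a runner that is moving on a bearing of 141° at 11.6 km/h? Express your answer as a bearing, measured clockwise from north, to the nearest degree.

Taking east as x and north as y: runner velocity = (7.300, -9.015) km/h; cyclist velocity = (22.122, 33.805) km/h.
Velocity of runner relative to cyclist = (7.300, -9.015) − (22.122, 33.805) = (-14.821, -42.820) km/h.
Bearing = atan2(-14.82, -42.82) = 199.09° clockwise from north.

199°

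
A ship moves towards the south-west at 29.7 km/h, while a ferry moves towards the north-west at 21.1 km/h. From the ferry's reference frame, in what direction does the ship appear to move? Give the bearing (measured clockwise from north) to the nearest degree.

190°

Taking east as x and north as y: ship velocity = (-21.001, -21.001) km/h; ferry velocity = (-14.920, 14.920) km/h.
Velocity of ship relative to ferry = (-21.001, -21.001) − (-14.920, 14.920) = (-6.081, -35.921) km/h.
Bearing = atan2(-6.08, -35.92) = 189.61° clockwise from north.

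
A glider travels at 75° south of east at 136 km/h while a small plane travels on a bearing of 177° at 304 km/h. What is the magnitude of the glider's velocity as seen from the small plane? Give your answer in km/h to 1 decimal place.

Taking east as x and north as y: glider velocity = (35.199, -131.366) km/h; small plane velocity = (15.910, -303.583) km/h.
Velocity of glider relative to small plane = (35.199, -131.366) − (15.910, -303.583) = (19.289, 172.217) km/h.
Magnitude = |(19.289, 172.217)| = 173.294 km/h.

173.3 km/h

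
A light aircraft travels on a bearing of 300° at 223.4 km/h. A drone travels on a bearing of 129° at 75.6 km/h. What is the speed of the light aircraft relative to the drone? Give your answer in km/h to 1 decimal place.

Taking east as x and north as y: light aircraft velocity = (-193.470, 111.700) km/h; drone velocity = (58.752, -47.577) km/h.
Velocity of light aircraft relative to drone = (-193.470, 111.700) − (58.752, -47.577) = (-252.222, 159.277) km/h.
Magnitude = |(-252.222, 159.277)| = 298.304 km/h.

298.3 km/h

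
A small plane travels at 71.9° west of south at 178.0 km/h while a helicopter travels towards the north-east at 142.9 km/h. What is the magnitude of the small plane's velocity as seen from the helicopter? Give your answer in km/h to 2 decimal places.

312.21 km/h

Taking east as x and north as y: small plane velocity = (-169.192, -55.300) km/h; helicopter velocity = (101.046, 101.046) km/h.
Velocity of small plane relative to helicopter = (-169.192, -55.300) − (101.046, 101.046) = (-270.237, -156.346) km/h.
Magnitude = |(-270.237, -156.346)| = 312.206 km/h.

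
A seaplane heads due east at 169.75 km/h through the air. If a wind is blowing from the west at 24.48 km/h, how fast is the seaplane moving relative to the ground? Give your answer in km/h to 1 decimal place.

Taking east as x and north as y: velocity relative to the air = (169.750, 0.000) km/h; the air relative to ground = (24.480, 0.000) km/h.
Velocity relative to ground = (169.750, 0.000) + (24.480, 0.000) = (194.230, 0.000) km/h.
Speed = |(194.230, 0.000)| = 194.230 km/h.

194.2 km/h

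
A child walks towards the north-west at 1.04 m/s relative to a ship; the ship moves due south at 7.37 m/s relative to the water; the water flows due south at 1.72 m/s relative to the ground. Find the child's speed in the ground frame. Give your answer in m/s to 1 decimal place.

8.4 m/s

In east/north components (m/s): child relative to ship = (-0.735, 0.735); ship relative to water = (0.000, -7.370); water relative to ground = (0.000, -1.720).
Sum = (-0.735, -8.355) m/s.
Speed = |(-0.735, -8.355)| = 8.387 m/s.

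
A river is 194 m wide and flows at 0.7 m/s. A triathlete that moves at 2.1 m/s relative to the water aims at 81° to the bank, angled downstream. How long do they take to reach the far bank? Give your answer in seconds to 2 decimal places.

93.53 s

The component of the triathlete's velocity perpendicular to the bank is 2.1 × sin 81° = 2.074 m/s.
Only the cross-stream component determines the crossing time; the current contributes nothing perpendicular to the bank.
Time = 194 / 2.074 = 93.532 s.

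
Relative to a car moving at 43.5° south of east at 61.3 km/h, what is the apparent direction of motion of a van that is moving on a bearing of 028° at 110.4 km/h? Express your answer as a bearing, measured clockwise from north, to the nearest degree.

003°

Taking east as x and north as y: van velocity = (51.830, 97.477) km/h; car velocity = (44.465, -42.196) km/h.
Velocity of van relative to car = (51.830, 97.477) − (44.465, -42.196) = (7.364, 139.674) km/h.
Bearing = atan2(7.36, 139.67) = 3.02° clockwise from north.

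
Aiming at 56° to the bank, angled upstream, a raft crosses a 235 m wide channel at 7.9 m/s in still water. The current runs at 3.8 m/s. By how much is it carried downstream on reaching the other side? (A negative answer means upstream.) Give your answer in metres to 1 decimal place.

-22.2 m

Perpendicular speed = 6.549 m/s; crossing time = 235 / 6.549 = 35.881 s.
Net downstream speed = -0.618 m/s.
Drift = -0.618 × 35.881 = -22.161 m (upstream).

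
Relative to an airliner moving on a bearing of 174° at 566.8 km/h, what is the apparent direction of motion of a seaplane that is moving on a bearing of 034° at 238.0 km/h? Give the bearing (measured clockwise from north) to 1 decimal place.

005.5°

Taking east as x and north as y: seaplane velocity = (133.088, 197.311) km/h; airliner velocity = (59.247, -563.695) km/h.
Velocity of seaplane relative to airliner = (133.088, 197.311) − (59.247, -563.695) = (73.841, 761.006) km/h.
Bearing = atan2(73.84, 761.01) = 5.54° clockwise from north.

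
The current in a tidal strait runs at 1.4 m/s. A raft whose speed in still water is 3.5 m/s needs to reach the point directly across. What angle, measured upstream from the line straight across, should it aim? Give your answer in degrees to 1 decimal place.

To cancel the current, the upstream component of the raft's velocity must equal the flow: 3.5 sin θ = 1.4.
sin θ = 1.4 / 3.5 = 0.4000.
θ = arcsin(0.4000) = 23.578°.

23.6°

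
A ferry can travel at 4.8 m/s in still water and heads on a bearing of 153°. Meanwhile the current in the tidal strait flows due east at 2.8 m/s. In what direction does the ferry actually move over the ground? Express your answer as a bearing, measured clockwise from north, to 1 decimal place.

Taking east as x and north as y: velocity relative to the water = (2.179, -4.277) m/s; the water relative to ground = (2.800, 0.000) m/s.
Velocity relative to ground = (2.179, -4.277) + (2.800, 0.000) = (4.979, -4.277) m/s.
Bearing = atan2(4.98, -4.28) = 130.66° clockwise from north.

130.7°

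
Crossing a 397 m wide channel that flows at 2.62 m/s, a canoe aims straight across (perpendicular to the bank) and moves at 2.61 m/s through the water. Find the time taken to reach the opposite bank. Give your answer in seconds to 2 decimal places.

152.11 s

The component of the canoe's velocity perpendicular to the bank is 2.61 m/s.
The current is parallel to the bank, so it does not affect the crossing time.
Time = 397 / 2.610 = 152.107 s.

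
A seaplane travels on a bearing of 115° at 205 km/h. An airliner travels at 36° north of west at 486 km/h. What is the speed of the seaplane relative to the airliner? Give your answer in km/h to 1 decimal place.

Taking east as x and north as y: seaplane velocity = (185.793, -86.637) km/h; airliner velocity = (-393.182, 285.664) km/h.
Velocity of seaplane relative to airliner = (185.793, -86.637) − (-393.182, 285.664) = (578.975, -372.300) km/h.
Magnitude = |(578.975, -372.300)| = 688.346 km/h.

688.3 km/h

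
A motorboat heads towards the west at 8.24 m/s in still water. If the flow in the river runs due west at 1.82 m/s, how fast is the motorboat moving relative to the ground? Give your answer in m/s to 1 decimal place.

Taking east as x and north as y: velocity relative to the water = (-8.240, 0.000) m/s; the water relative to ground = (-1.820, 0.000) m/s.
Velocity relative to ground = (-8.240, 0.000) + (-1.820, 0.000) = (-10.060, 0.000) m/s.
Speed = |(-10.060, 0.000)| = 10.060 m/s.

10.1 m/s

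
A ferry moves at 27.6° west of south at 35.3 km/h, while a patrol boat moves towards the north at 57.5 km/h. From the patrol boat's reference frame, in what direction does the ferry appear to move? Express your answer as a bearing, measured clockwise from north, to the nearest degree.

Taking east as x and north as y: ferry velocity = (-16.354, -31.283) km/h; patrol boat velocity = (0.000, 57.500) km/h.
Velocity of ferry relative to patrol boat = (-16.354, -31.283) − (0.000, 57.500) = (-16.354, -88.783) km/h.
Bearing = atan2(-16.35, -88.78) = 190.44° clockwise from north.

190°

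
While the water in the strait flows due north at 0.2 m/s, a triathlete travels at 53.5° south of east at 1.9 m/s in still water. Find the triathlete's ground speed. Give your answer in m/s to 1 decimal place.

Taking east as x and north as y: velocity relative to the water = (1.130, -1.527) m/s; the water relative to ground = (0.000, 0.200) m/s.
Velocity relative to ground = (1.130, -1.527) + (0.000, 0.200) = (1.130, -1.327) m/s.
Speed = |(1.130, -1.327)| = 1.743 m/s.

1.7 m/s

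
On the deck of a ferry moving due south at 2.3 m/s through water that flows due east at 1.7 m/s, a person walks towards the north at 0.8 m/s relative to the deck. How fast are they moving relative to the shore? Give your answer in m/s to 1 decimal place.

In east/north components (m/s): person relative to ferry = (0.000, 0.800); ferry relative to water = (0.000, -2.300); water relative to ground = (1.700, 0.000).
Sum = (1.700, -1.500) m/s.
Speed = |(1.700, -1.500)| = 2.267 m/s.

2.3 m/s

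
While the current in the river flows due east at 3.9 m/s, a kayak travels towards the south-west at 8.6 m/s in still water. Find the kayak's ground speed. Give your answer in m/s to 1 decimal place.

6.5 m/s

Taking east as x and north as y: velocity relative to the water = (-6.081, -6.081) m/s; the water relative to ground = (3.900, 0.000) m/s.
Velocity relative to ground = (-6.081, -6.081) + (3.900, 0.000) = (-2.181, -6.081) m/s.
Speed = |(-2.181, -6.081)| = 6.460 m/s.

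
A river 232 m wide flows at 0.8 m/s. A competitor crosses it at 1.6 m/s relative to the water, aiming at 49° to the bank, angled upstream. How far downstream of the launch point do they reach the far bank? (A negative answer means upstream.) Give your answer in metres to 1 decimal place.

-48.0 m

Perpendicular speed = 1.208 m/s; crossing time = 232 / 1.208 = 192.127 s.
Net downstream speed = -0.250 m/s.
Drift = -0.250 × 192.127 = -47.973 m (upstream).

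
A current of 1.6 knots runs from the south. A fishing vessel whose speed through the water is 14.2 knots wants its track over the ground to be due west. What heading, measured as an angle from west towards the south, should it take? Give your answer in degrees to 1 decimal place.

6.5°

The current pushes perpendicular to the desired track; the heading must have a component into the current equal to 1.6 knots: 14.2 sin θ = 1.6.
sin θ = 0.1127, so θ = 6.470°.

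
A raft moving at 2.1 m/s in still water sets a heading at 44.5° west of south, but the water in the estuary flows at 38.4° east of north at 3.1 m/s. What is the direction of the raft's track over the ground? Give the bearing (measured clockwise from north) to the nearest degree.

026°

Taking east as x and north as y: velocity relative to the water = (-1.472, -1.498) m/s; the water relative to ground = (1.926, 2.429) m/s.
Velocity relative to ground = (-1.472, -1.498) + (1.926, 2.429) = (0.454, 0.932) m/s.
Bearing = atan2(0.45, 0.93) = 25.96° clockwise from north.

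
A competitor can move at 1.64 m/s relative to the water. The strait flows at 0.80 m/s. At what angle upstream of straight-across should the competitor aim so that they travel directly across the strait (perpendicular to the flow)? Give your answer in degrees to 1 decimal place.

29.2°

To cancel the current, the upstream component of the competitor's velocity must equal the flow: 1.64 sin θ = 0.80.
sin θ = 0.80 / 1.64 = 0.4878.
θ = arcsin(0.4878) = 29.196°.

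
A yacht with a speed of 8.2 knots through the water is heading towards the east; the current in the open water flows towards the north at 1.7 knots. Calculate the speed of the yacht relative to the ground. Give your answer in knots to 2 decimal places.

8.37 knots

Taking east as x and north as y: velocity relative to the water = (8.200, 0.000) knots; the water relative to ground = (0.000, 1.700) knots.
Velocity relative to ground = (8.200, 0.000) + (0.000, 1.700) = (8.200, 1.700) knots.
Speed = |(8.200, 1.700)| = 8.374 knots.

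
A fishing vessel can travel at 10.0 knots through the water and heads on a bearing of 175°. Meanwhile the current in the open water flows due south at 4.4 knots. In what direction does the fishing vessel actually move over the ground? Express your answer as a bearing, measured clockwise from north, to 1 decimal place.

176.5°

Taking east as x and north as y: velocity relative to the water = (0.872, -9.962) knots; the water relative to ground = (0.000, -4.400) knots.
Velocity relative to ground = (0.872, -9.962) + (0.000, -4.400) = (0.872, -14.362) knots.
Bearing = atan2(0.87, -14.36) = 176.53° clockwise from north.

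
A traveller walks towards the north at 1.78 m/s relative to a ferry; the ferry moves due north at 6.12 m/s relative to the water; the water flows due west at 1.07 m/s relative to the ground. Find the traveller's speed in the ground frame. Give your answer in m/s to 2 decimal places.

In east/north components (m/s): traveller relative to ferry = (0.000, 1.780); ferry relative to water = (0.000, 6.120); water relative to ground = (-1.070, 0.000).
Sum = (-1.070, 7.900) m/s.
Speed = |(-1.070, 7.900)| = 7.972 m/s.

7.97 m/s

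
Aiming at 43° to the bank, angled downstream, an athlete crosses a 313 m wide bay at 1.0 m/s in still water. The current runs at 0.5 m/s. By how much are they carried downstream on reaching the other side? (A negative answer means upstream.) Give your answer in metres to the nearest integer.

565 m

Perpendicular speed = 0.682 m/s; crossing time = 313 / 0.682 = 458.945 s.
Net downstream speed = 1.231 m/s.
Drift = 1.231 × 458.945 = 565.124 m (downstream).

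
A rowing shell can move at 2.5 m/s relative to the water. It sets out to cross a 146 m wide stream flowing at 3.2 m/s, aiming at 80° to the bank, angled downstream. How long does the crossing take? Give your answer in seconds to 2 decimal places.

The component of the rowing shell's velocity perpendicular to the bank is 2.5 × sin 80° = 2.462 m/s.
The current is parallel to the bank, so it does not affect the crossing time.
Time = 146 / 2.462 = 59.301 s.

59.30 s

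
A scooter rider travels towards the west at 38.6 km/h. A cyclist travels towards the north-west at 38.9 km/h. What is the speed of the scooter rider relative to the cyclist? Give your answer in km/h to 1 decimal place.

29.7 km/h

Taking east as x and north as y: scooter rider velocity = (-38.600, 0.000) km/h; cyclist velocity = (-27.506, 27.506) km/h.
Velocity of scooter rider relative to cyclist = (-38.600, 0.000) − (-27.506, 27.506) = (-11.094, -27.506) km/h.
Magnitude = |(-11.094, -27.506)| = 29.659 km/h.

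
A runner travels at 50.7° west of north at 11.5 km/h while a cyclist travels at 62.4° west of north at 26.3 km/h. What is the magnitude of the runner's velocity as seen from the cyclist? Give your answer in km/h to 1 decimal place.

Taking east as x and north as y: runner velocity = (-8.899, 7.284) km/h; cyclist velocity = (-23.307, 12.185) km/h.
Velocity of runner relative to cyclist = (-8.899, 7.284) − (-23.307, 12.185) = (14.408, -4.901) km/h.
Magnitude = |(14.408, -4.901)| = 15.219 km/h.

15.2 km/h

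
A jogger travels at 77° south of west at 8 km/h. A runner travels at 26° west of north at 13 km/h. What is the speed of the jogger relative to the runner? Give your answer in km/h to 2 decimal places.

19.87 km/h

Taking east as x and north as y: jogger velocity = (-1.800, -7.795) km/h; runner velocity = (-5.699, 11.684) km/h.
Velocity of jogger relative to runner = (-1.800, -7.795) − (-5.699, 11.684) = (3.899, -19.479) km/h.
Magnitude = |(3.899, -19.479)| = 19.866 km/h.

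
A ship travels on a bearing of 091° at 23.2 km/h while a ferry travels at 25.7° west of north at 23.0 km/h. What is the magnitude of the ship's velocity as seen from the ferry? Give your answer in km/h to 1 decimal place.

39.3 km/h

Taking east as x and north as y: ship velocity = (23.196, -0.405) km/h; ferry velocity = (-9.974, 20.725) km/h.
Velocity of ship relative to ferry = (23.196, -0.405) − (-9.974, 20.725) = (33.171, -21.130) km/h.
Magnitude = |(33.171, -21.130)| = 39.329 km/h.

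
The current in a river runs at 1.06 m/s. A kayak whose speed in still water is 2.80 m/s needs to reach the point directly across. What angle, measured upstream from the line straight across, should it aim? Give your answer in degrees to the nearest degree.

To cancel the current, the upstream component of the kayak's velocity must equal the flow: 2.80 sin θ = 1.06.
sin θ = 1.06 / 2.80 = 0.3786.
θ = arcsin(0.3786) = 22.245°.

22°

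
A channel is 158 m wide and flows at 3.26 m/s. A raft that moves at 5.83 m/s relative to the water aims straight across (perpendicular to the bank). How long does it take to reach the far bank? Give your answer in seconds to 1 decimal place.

The component of the raft's velocity perpendicular to the bank is 5.83 m/s.
Only the cross-stream component determines the crossing time; the current contributes nothing perpendicular to the bank.
Time = 158 / 5.830 = 27.101 s.

27.1 s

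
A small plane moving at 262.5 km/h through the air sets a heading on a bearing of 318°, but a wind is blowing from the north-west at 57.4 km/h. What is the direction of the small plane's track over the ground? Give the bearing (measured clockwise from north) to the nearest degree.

Taking east as x and north as y: velocity relative to the air = (-175.647, 195.076) km/h; the air relative to ground = (40.588, -40.588) km/h.
Velocity relative to ground = (-175.647, 195.076) + (40.588, -40.588) = (-135.059, 154.488) km/h.
Bearing = atan2(-135.06, 154.49) = 318.84° clockwise from north.

319°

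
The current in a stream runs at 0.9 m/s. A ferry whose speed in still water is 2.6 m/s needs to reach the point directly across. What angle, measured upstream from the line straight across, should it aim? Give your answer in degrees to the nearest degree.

To cancel the current, the upstream component of the ferry's velocity must equal the flow: 2.6 sin θ = 0.9.
sin θ = 0.9 / 2.6 = 0.3462.
θ = arcsin(0.3462) = 20.252°.

20°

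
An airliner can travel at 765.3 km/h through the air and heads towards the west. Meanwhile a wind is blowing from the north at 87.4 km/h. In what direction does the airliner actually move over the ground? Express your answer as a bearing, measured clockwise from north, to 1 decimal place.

263.5°

Taking east as x and north as y: velocity relative to the air = (-765.300, 0.000) km/h; the air relative to ground = (0.000, -87.400) km/h.
Velocity relative to ground = (-765.300, 0.000) + (0.000, -87.400) = (-765.300, -87.400) km/h.
Bearing = atan2(-765.30, -87.40) = 263.48° clockwise from north.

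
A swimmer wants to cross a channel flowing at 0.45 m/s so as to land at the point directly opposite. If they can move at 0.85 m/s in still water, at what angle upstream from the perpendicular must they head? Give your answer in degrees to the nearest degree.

To cancel the current, the upstream component of the swimmer's velocity must equal the flow: 0.85 sin θ = 0.45.
sin θ = 0.45 / 0.85 = 0.5294.
θ = arcsin(0.5294) = 31.966°.

32°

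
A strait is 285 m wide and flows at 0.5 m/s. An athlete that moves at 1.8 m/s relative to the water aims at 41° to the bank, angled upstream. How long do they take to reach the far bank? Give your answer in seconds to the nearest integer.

241 s

The component of the athlete's velocity perpendicular to the bank is 1.8 × sin 41° = 1.181 m/s.
The current is parallel to the bank, so it does not affect the crossing time.
Time = 285 / 1.181 = 241.340 s.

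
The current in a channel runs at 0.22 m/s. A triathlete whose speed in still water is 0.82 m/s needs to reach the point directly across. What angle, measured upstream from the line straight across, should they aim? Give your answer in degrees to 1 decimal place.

15.6°

To cancel the current, the upstream component of the triathlete's velocity must equal the flow: 0.82 sin θ = 0.22.
sin θ = 0.22 / 0.82 = 0.2683.
θ = arcsin(0.2683) = 15.563°.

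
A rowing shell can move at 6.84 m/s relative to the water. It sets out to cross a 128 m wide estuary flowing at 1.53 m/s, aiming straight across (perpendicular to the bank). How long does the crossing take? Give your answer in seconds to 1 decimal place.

The component of the rowing shell's velocity perpendicular to the bank is 6.84 m/s.
The current is parallel to the bank, so it does not affect the crossing time.
Time = 128 / 6.840 = 18.713 s.

18.7 s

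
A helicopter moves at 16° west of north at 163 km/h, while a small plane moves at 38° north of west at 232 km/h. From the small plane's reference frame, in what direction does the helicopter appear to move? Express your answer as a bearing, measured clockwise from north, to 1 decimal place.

084.3°

Taking east as x and north as y: helicopter velocity = (-44.929, 156.686) km/h; small plane velocity = (-182.818, 142.833) km/h.
Velocity of helicopter relative to small plane = (-44.929, 156.686) − (-182.818, 142.833) = (137.890, 13.852) km/h.
Bearing = atan2(137.89, 13.85) = 84.26° clockwise from north.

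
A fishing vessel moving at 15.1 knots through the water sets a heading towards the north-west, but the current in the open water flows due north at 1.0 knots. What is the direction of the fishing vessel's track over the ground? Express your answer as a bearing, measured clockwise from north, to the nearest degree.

318°

Taking east as x and north as y: velocity relative to the water = (-10.677, 10.677) knots; the water relative to ground = (0.000, 1.000) knots.
Velocity relative to ground = (-10.677, 10.677) + (0.000, 1.000) = (-10.677, 11.677) knots.
Bearing = atan2(-10.68, 11.68) = 317.56° clockwise from north.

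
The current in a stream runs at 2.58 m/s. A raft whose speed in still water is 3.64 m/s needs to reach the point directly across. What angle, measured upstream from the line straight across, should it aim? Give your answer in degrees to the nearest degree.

45°

To cancel the current, the upstream component of the raft's velocity must equal the flow: 3.64 sin θ = 2.58.
sin θ = 2.58 / 3.64 = 0.7088.
θ = arcsin(0.7088) = 45.137°.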